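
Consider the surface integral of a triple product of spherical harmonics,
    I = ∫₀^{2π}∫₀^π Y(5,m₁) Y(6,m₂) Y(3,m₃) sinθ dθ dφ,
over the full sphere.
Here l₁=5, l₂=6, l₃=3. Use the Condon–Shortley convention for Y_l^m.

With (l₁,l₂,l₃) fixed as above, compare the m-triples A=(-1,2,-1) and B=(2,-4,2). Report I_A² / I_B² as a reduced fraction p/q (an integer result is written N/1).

7/3

Same 5,6,3: normalisation and zero-m 3j drop out of the ratio.
A: Δ: 8! 2! 4! / 15! → 1/675675; sum: t=4:+1/27648 t=5:−1/4320 t=6:+1/11520 = -1/9216; 3j²(5 6 3; -1 2 -1) = Δ·Π!·Σ² = 2/143  (sign -1)
B: Δ: 8! 2! 4! / 15! → 1/675675; sum: t=1:−1/60480 t=2:+1/34560 = 1/80640; 3j²(5 6 3; 2 -4 2) = Δ·Π!·Σ² = 6/1001  (sign -1)
I_A²/I_B² = (2/143)/(6/1001) = 7/3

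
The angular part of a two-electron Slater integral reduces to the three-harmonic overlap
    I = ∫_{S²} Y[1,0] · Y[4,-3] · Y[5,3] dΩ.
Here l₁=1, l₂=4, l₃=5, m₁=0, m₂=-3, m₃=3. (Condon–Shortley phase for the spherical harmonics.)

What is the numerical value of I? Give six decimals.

Checks pass: Σm=0; 10 even; l₃=5∈[3,5].
(2·1+1)(2·4+1)(2·5+1) = 297
Δ: 0! 2! 8! / 11! → 1/495
sum: t=0:+1/576 = 1/576
3j²(1 4 5; 0 0 0) = Δ·Π!·Σ² = 5/99  (sign -1)
sum: t=0:+1/5040 = 1/5040
3j²(1 4 5; 0 -3 3) = Δ·Π!·Σ² = 16/495  (sign +1)
combine: 4πI² = 297·5/99·16/495 = 16/33
take √, sign -1: I = -0.19642560

-0.196426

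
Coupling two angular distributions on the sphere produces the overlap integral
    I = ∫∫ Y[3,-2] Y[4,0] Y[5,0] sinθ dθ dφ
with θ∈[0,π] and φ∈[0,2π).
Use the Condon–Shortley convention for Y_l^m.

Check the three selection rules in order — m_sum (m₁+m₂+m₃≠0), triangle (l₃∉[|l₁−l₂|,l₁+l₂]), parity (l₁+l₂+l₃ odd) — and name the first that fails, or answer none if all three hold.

m_sum

azimuthal sum: -2 + 0 + 0 = -2  ✗
1 ≤ 5 ≤ 7 (triangle on l)
L = 3 + 4 + 5 = 12 (even)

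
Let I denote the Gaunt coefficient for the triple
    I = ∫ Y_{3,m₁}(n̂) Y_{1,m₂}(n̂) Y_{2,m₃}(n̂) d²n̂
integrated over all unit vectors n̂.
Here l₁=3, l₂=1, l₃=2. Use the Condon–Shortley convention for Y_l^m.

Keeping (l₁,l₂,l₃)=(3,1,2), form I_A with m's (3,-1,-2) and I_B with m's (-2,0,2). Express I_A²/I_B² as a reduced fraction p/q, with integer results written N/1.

Same 3,1,2: normalisation and zero-m 3j drop out of the ratio.
A: Δ: 2! 4! 0! / 7! → 1/105; sum: t=0:+1/48 = 1/48; 3j²(3 1 2; 3 -1 -2) = Δ·Π!·Σ² = 1/7  (sign +1)
B: Δ: 2! 4! 0! / 7! → 1/105; sum: t=1:−1/24 = -1/24; 3j²(3 1 2; -2 0 2) = Δ·Π!·Σ² = 1/21  (sign -1)
I_A²/I_B² = (1/7)/(1/21) = 3/1

3/1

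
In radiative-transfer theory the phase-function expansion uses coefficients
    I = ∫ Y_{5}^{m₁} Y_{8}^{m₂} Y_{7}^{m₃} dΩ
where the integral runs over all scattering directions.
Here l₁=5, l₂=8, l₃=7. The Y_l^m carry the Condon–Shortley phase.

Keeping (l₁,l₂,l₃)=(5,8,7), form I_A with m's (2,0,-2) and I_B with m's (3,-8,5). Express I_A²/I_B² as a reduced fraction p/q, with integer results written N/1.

5415/12584

l's match ⇒ only the (l;m) 3-j factors differ between A and B.
A: triangle coeff Δ(5,8,7) = 1/814773960; Σ_t [0,3]: t=0:+1/348364800 t=1:−1/14515200 t=2:+1/4976640 t=3:−1/12441600 = 19/348364800; (3j)²=19/2431 [(5 8 7; 2 0 -2)], sign=-1
B: triangle coeff Δ(5,8,7) = 1/814773960; Σ_t [0,0]: t=0:+1/10450944000 = 1/10450944000; (3j)²=88/4845 [(5 8 7; 3 -8 5)], sign=+1
I_A²/I_B² = (19/2431)/(88/4845) = 5415/12584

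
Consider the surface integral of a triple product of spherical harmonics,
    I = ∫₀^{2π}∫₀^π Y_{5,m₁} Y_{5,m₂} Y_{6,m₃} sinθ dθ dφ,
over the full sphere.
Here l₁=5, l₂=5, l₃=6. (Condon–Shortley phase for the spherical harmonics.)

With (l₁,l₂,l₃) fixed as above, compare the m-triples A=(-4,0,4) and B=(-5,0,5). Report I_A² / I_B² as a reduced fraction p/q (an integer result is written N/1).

16/55

Same 5,5,6: normalisation and zero-m 3j drop out of the ratio.
A: Δ: 4! 6! 6! / 17! → 1/28588560; sum: t=3:−1/207360 t=4:+1/345600 = -1/518400; 3j²(5 5 6; -4 0 4) = Δ·Π!·Σ² = 12/2431  (sign -1)
B: Δ: 4! 6! 6! / 17! → 1/28588560; sum: t=4:+1/2073600 = 1/2073600; 3j²(5 5 6; -5 0 5) = Δ·Π!·Σ² = 15/884  (sign -1)
I_A²/I_B² = (12/2431)/(15/884) = 16/55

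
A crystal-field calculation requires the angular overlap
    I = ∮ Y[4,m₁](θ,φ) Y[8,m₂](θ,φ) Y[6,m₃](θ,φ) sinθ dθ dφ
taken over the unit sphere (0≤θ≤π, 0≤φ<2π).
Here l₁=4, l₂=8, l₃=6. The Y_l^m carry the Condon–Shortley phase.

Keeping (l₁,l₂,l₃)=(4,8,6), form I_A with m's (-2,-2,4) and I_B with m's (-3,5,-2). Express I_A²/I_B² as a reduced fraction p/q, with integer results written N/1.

l's match ⇒ only the (l;m) 3-j factors differ between A and B.
A: triangle coeff Δ(4,8,6) = 1/23279256; Σ_t [4,6]: t=4:+1/7741440 t=5:−1/43545600 t=6:+1/5225472000 = 139/1306368000; (3j)²=38642/2909907 [(4 8 6; -2 -2 4)], sign=+1
B: triangle coeff Δ(4,8,6) = 1/23279256; Σ_t [5,6]: t=5:−1/19353600 t=6:+1/21772800 = -1/174182400; (3j)²=1/3876 [(4 8 6; -3 5 -2)], sign=-1
I_A²/I_B² = (38642/2909907)/(1/3876) = 154568/3003

154568/3003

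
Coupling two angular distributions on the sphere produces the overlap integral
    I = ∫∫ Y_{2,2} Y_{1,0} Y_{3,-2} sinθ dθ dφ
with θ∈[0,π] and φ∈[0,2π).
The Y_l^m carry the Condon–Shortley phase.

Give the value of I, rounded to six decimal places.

m-sum 0 ✓  L=6 even ✓  1≤3≤3 ✓
Π(2lᵢ+1) = 5×3×7 = 105
triangle coeff Δ(2,1,3) = 1/105
Σ_t [0,0]: t=0:+1/4 = 1/4
(3j)²=3/35 [(2 1 3; 0 0 0)], sign=-1
Σ_t [0,0]: t=0:+1/24 = 1/24
(3j)²=1/21 [(2 1 3; 2 0 -2)], sign=-1
⇒ 4πI² = 3/7
I = (+1)√(3/7/(4π)) = 0.18467439

0.184674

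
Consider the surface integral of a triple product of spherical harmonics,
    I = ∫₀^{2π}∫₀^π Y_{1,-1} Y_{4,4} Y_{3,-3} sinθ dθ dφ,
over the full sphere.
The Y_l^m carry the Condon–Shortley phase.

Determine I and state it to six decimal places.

0.325735

m-sum 0 ✓  L=8 even ✓  3≤3≤5 ✓
Π(2lᵢ+1) = 3×9×7 = 189
triangle coeff Δ(1,4,3) = 1/252
Σ_t [1,1]: t=1:−1/36 = -1/36
(3j)²=4/63 [(1 4 3; 0 0 0)], sign=+1
Σ_t [2,2]: t=2:+1/1440 = 1/1440
(3j)²=1/9 [(1 4 3; -1 4 -3)], sign=+1
⇒ 4πI² = 4/3
I = (+1)√(4/3/(4π)) = 0.32573501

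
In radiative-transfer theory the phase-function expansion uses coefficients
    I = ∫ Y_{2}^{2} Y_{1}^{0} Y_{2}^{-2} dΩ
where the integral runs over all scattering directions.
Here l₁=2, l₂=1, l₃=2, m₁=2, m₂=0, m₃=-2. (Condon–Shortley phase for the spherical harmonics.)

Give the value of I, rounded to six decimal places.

L=5 odd ⇒ parity kills the (l;000) factor ⇒ I = 0

0.000000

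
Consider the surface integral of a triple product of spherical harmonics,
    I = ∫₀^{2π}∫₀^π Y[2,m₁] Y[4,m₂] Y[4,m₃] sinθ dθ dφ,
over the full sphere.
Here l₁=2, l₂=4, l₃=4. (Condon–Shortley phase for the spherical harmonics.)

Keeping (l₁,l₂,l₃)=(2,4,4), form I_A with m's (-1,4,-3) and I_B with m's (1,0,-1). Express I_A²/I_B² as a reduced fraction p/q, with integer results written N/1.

Same 2,4,4: normalisation and zero-m 3j drop out of the ratio.
A: Δ: 2! 2! 6! / 11! → 1/13860; sum: t=2:+1/1440 = 1/1440; 3j²(2 4 4; -1 4 -3) = Δ·Π!·Σ² = 7/165  (sign -1)
B: Δ: 2! 2! 6! / 11! → 1/13860; sum: t=0:+1/96 t=1:−1/72 = -1/288; 3j²(2 4 4; 1 0 -1) = Δ·Π!·Σ² = 1/462  (sign +1)
I_A²/I_B² = (7/165)/(1/462) = 98/5

98/5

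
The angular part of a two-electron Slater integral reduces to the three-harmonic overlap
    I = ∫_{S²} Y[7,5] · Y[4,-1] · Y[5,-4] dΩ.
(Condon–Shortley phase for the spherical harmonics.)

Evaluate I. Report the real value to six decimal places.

0.077064

Rules hold: Σm=0, L=16 even, 3≤5≤11.
N = 15·9·11 = 1485
Δ = 6!·8!·2!/17! = 1/6126120
Racah Σ t=2..4: t=2:+1/69120 t=3:−1/20736 t=4:+1/69120 = -1/51840
⇒ 3j(7 4 5; 0 0 0)² = 280/21879, sgn +1
Racah Σ t=1..2: t=1:−1/1209600 t=2:+1/1935360 = -1/3225600
⇒ 3j(7 4 5; 5 -1 -4)² = 243/61880, sgn +1
4πI² = N·(3j₀)²·(3jₘ)² = 3645/48841
I = +1·√(0.0746299/4π) = 0.07706400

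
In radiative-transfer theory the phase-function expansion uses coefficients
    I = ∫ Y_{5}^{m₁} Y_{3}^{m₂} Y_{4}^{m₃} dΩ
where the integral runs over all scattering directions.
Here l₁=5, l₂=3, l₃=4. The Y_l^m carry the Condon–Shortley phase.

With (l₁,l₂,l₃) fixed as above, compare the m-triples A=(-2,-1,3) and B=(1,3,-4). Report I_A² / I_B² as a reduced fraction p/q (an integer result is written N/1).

343/30

l's match ⇒ only the (l;m) 3-j factors differ between A and B.
A: triangle coeff Δ(5,3,4) = 1/180180; Σ_t [1,2]: t=1:−1/4320 t=2:+1/960 = 7/8640; (3j)²=343/12870 [(5 3 4; -2 -1 3)], sign=-1
B: triangle coeff Δ(5,3,4) = 1/180180; Σ_t [4,4]: t=4:+1/34560 = 1/34560; (3j)²=1/429 [(5 3 4; 1 3 -4)], sign=+1
I_A²/I_B² = (343/12870)/(1/429) = 343/30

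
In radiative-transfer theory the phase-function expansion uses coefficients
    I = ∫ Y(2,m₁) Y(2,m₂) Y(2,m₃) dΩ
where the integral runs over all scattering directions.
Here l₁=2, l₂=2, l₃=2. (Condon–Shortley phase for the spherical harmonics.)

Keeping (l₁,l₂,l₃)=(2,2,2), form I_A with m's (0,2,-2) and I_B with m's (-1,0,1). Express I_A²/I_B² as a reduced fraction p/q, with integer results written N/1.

4/1

Shared (l₁,l₂,l₃)=(2,2,2): N and (l;000)² cancel in I_A²/I_B².
A: Δ = 2!·2!·2!/7! = 1/630; Racah Σ t=2..2: t=2:+1/8 = 1/8; ⇒ 3j(2 2 2; 0 2 -2)² = 2/35, sgn +1
B: Δ = 2!·2!·2!/7! = 1/630; Racah Σ t=1..2: t=1:−1/2 t=2:+1/4 = -1/4; ⇒ 3j(2 2 2; -1 0 1)² = 1/70, sgn +1
I_A²/I_B² = (2/35)/(1/70) = 4/1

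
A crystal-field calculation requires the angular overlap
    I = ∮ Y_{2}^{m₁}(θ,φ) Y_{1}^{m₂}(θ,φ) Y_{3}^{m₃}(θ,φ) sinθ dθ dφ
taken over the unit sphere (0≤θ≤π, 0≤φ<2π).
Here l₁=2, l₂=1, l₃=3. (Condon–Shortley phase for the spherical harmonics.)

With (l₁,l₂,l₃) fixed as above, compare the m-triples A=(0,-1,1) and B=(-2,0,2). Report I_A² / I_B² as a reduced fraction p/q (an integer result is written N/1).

Same 2,1,3: normalisation and zero-m 3j drop out of the ratio.
A: Δ: 0! 4! 2! / 7! → 1/105; sum: t=0:+1/8 = 1/8; 3j²(2 1 3; 0 -1 1) = Δ·Π!·Σ² = 2/35  (sign +1)
B: Δ: 0! 4! 2! / 7! → 1/105; sum: t=0:+1/24 = 1/24; 3j²(2 1 3; -2 0 2) = Δ·Π!·Σ² = 1/21  (sign -1)
I_A²/I_B² = (2/35)/(1/21) = 6/5

6/5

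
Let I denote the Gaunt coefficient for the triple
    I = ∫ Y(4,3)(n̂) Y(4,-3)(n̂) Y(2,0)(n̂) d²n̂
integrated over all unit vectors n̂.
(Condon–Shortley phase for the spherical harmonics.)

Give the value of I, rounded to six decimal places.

0.057344

Checks pass: Σm=0; 10 even; l₃=2∈[0,8].
(2·4+1)(2·4+1)(2·2+1) = 405
Δ: 6! 2! 2! / 11! → 1/13860
sum: t=2:+1/192 t=3:−1/36 t=4:+1/192 = -5/288
3j²(4 4 2; 0 0 0) = Δ·Π!·Σ² = 20/693  (sign -1)
sum: t=0:+1/720 t=1:−1/480 = -1/1440
3j²(4 4 2; 3 -3 0) = Δ·Π!·Σ² = 7/1980  (sign -1)
combine: 4πI² = 405·20/693·7/1980 = 5/121
take √, sign +1: I = 0.05734392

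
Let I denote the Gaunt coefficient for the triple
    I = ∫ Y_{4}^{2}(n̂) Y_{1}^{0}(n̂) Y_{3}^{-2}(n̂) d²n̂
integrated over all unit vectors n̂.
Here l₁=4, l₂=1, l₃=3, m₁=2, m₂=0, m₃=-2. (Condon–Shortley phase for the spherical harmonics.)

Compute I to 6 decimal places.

0.213244

m-sum 0 ✓  L=8 even ✓  3≤3≤5 ✓
Π(2lᵢ+1) = 9×3×7 = 189
triangle coeff Δ(4,1,3) = 1/252
Σ_t [1,1]: t=1:−1/36 = -1/36
(3j)²=4/63 [(4 1 3; 0 0 0)], sign=+1
Σ_t [1,1]: t=1:−1/120 = -1/120
(3j)²=1/21 [(4 1 3; 2 0 -2)], sign=+1
⇒ 4πI² = 4/7
I = (+1)√(4/7/(4π)) = 0.21324362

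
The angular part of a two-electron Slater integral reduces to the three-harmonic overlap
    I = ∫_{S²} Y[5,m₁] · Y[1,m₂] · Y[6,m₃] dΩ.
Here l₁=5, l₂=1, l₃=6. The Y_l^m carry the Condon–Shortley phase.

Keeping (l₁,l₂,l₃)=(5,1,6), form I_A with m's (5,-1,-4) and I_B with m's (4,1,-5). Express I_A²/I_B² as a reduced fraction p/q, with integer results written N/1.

1/55

l's match ⇒ only the (l;m) 3-j factors differ between A and B.
A: triangle coeff Δ(5,1,6) = 1/858; Σ_t [0,0]: t=0:+1/7257600 = 1/7257600; (3j)²=1/858 [(5 1 6; 5 -1 -4)], sign=+1
B: triangle coeff Δ(5,1,6) = 1/858; Σ_t [0,0]: t=0:+1/725760 = 1/725760; (3j)²=5/78 [(5 1 6; 4 1 -5)], sign=-1
I_A²/I_B² = (1/858)/(5/78) = 1/55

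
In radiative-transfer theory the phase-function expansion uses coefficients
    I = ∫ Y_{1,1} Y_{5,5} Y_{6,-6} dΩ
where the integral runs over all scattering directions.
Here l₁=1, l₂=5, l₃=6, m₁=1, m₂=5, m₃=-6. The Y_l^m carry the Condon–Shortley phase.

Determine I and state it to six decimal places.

0.331940

Rules hold: Σm=0, L=12 even, 4≤6≤6.
N = 3·11·13 = 429
Δ = 0!·2!·10!/13! = 1/858
Racah Σ t=0..0: t=0:+1/14400 = 1/14400
⇒ 3j(1 5 6; 0 0 0)² = 6/143, sgn +1
Racah Σ t=0..0: t=0:+1/7257600 = 1/7257600
⇒ 3j(1 5 6; 1 5 -6)² = 1/13, sgn +1
4πI² = N·(3j₀)²·(3jₘ)² = 18/13
I = +1·√(1.38462/4π) = 0.33194004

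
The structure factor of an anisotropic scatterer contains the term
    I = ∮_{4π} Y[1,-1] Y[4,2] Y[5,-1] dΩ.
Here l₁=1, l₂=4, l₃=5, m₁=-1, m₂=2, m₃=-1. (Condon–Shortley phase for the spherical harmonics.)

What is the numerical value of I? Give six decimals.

m-sum 0 ✓  L=10 even ✓  3≤5≤5 ✓
Π(2lᵢ+1) = 3×9×11 = 297
triangle coeff Δ(1,4,5) = 1/495
Σ_t [0,0]: t=0:+1/576 = 1/576
(3j)²=5/99 [(1 4 5; 0 0 0)], sign=-1
Σ_t [0,0]: t=0:+1/2880 = 1/2880
(3j)²=2/165 [(1 4 5; -1 2 -1)], sign=+1
⇒ 4πI² = 2/11
I = (-1)√(2/11/(4π)) = -0.12028562

-0.120286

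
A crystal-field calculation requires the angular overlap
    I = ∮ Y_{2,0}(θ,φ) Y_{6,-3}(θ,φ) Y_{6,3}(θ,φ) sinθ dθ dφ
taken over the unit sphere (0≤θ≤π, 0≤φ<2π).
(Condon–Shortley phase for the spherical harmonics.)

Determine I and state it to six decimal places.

-0.057344

Checks pass: Σm=0; 14 even; l₃=6∈[4,8].
(2·2+1)(2·6+1)(2·6+1) = 845
Δ: 2! 2! 10! / 15! → 1/90090
sum: t=0:+1/69120 t=1:−1/14400 t=2:+1/69120 = -7/172800
3j²(2 6 6; 0 0 0) = Δ·Π!·Σ² = 14/715  (sign -1)
sum: t=0:+1/120960 t=1:−1/80640 t=2:+1/1451520 = -1/290304
3j²(2 6 6; 0 -3 3) = Δ·Π!·Σ² = 5/2002  (sign +1)
combine: 4πI² = 845·14/715·5/2002 = 5/121
take √, sign -1: I = -0.05734392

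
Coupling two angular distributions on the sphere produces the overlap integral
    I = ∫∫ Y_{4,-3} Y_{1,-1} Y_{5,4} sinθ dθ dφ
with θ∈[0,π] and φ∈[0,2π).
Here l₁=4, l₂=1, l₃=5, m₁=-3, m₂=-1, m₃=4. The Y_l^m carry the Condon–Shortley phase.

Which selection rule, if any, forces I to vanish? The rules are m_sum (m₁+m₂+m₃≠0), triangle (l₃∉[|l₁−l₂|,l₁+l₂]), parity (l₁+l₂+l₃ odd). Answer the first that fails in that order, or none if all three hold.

azimuthal sum: -3 − 1 + 4 = 0  ✓
3 ≤ 5 ≤ 5 (triangle on l)  ✓
L = 4 + 1 + 5 = 10 (even)  ✓

none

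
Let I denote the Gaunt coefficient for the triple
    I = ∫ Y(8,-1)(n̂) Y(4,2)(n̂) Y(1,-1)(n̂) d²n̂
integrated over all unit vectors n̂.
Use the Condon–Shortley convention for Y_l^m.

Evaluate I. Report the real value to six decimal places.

l₃=1 ∉ [4,12] — triangle fails ⇒ I = 0

0.000000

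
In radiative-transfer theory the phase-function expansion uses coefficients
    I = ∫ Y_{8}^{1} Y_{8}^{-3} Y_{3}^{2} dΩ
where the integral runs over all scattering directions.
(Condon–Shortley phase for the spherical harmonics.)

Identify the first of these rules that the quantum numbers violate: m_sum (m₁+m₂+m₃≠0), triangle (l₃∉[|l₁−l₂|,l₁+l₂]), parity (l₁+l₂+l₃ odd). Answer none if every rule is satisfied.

parity

Σmᵢ = 0  ✓
l₃∈[|l₁−l₂|,l₁+l₂]=[0,16], have l₃=3  ✓
Σlᵢ = 19 ⇒ odd  ✗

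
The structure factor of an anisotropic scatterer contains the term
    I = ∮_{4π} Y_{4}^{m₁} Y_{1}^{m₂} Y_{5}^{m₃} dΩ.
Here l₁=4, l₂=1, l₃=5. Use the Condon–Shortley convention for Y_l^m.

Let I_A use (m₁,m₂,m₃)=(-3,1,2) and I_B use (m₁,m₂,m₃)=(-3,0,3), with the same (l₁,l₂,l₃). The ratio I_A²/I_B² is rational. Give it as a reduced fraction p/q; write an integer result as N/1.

l's match ⇒ only the (l;m) 3-j factors differ between A and B.
A: triangle coeff Δ(4,1,5) = 1/495; Σ_t [0,0]: t=0:+1/10080 = 1/10080; (3j)²=1/165 [(4 1 5; -3 1 2)], sign=-1
B: triangle coeff Δ(4,1,5) = 1/495; Σ_t [0,0]: t=0:+1/5040 = 1/5040; (3j)²=16/495 [(4 1 5; -3 0 3)], sign=+1
I_A²/I_B² = (1/165)/(16/495) = 3/16

3/16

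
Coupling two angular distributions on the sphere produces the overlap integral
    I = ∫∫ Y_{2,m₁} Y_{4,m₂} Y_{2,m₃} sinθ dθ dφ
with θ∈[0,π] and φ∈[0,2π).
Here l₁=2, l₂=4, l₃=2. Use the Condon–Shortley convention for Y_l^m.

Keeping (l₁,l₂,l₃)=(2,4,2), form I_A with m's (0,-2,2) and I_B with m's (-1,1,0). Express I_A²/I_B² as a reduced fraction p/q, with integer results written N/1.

Shared (l₁,l₂,l₃)=(2,4,2): N and (l;000)² cancel in I_A²/I_B².
A: Δ = 4!·0!·4!/9! = 1/630; Racah Σ t=2..2: t=2:+1/96 = 1/96; ⇒ 3j(2 4 2; 0 -2 2)² = 1/42, sgn +1
B: Δ = 4!·0!·4!/9! = 1/630; Racah Σ t=3..3: t=3:−1/24 = -1/24; ⇒ 3j(2 4 2; -1 1 0)² = 1/21, sgn -1
I_A²/I_B² = (1/42)/(1/21) = 1/2

1/2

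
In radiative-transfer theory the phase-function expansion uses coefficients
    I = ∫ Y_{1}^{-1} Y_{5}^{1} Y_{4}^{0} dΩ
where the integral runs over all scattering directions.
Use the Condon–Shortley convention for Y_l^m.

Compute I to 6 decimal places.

-0.190188

m-sum 0 ✓  L=10 even ✓  4≤4≤6 ✓
Π(2lᵢ+1) = 3×11×9 = 297
triangle coeff Δ(1,5,4) = 1/495
Σ_t [1,1]: t=1:−1/576 = -1/576
(3j)²=5/99 [(1 5 4; 0 0 0)], sign=-1
Σ_t [2,2]: t=2:+1/1152 = 1/1152
(3j)²=1/33 [(1 5 4; -1 1 0)], sign=+1
⇒ 4πI² = 5/11
I = (-1)√(5/11/(4π)) = -0.19018827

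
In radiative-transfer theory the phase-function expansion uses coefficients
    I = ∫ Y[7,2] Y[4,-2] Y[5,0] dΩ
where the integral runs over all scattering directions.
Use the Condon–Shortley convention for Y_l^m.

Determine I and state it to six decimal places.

-0.014400

m-sum 0 ✓  L=16 even ✓  3≤5≤11 ✓
Π(2lᵢ+1) = 15×9×11 = 1485
triangle coeff Δ(7,4,5) = 1/6126120
Σ_t [2,4]: t=2:+1/69120 t=3:−1/20736 t=4:+1/69120 = -1/51840
(3j)²=280/21879 [(7 4 5; 0 0 0)], sign=+1
Σ_t [0,2]: t=0:+1/1036800 t=1:−1/69120 t=2:+1/69120 = 1/1036800
(3j)²=1/7293 [(7 4 5; 2 -2 0)], sign=-1
⇒ 4πI² = 1400/537251
I = (-1)√(1400/537251/(4π)) = -0.01440026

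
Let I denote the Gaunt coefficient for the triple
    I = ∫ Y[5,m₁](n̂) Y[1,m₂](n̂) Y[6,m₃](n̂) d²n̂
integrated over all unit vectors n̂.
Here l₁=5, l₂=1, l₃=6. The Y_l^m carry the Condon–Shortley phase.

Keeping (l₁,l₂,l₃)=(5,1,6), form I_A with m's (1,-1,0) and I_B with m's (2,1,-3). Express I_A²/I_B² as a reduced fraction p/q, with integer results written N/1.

l's match ⇒ only the (l;m) 3-j factors differ between A and B.
A: triangle coeff Δ(5,1,6) = 1/858; Σ_t [0,0]: t=0:+1/34560 = 1/34560; (3j)²=5/286 [(5 1 6; 1 -1 0)], sign=+1
B: triangle coeff Δ(5,1,6) = 1/858; Σ_t [0,0]: t=0:+1/60480 = 1/60480; (3j)²=6/143 [(5 1 6; 2 1 -3)], sign=-1
I_A²/I_B² = (5/286)/(6/143) = 5/12

5/12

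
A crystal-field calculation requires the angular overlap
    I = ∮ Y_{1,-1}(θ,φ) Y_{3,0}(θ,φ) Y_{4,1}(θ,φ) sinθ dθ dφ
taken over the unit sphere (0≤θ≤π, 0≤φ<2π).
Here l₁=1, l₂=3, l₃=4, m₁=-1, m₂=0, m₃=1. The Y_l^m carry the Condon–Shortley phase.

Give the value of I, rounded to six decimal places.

m-sum 0 ✓  L=8 even ✓  2≤4≤4 ✓
Π(2lᵢ+1) = 3×7×9 = 189
triangle coeff Δ(1,3,4) = 1/252
Σ_t [0,0]: t=0:+1/36 = 1/36
(3j)²=4/63 [(1 3 4; 0 0 0)], sign=+1
Σ_t [0,0]: t=0:+1/72 = 1/72
(3j)²=5/126 [(1 3 4; -1 0 1)], sign=-1
⇒ 4πI² = 10/21
I = (-1)√(10/21/(4π)) = -0.19466390

-0.194664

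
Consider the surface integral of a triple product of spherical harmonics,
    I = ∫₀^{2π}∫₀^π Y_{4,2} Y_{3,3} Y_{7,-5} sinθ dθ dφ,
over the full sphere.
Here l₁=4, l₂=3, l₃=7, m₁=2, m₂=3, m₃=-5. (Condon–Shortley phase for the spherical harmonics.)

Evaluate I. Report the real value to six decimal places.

Checks pass: Σm=0; 14 even; l₃=7∈[1,7].
(2·4+1)(2·3+1)(2·7+1) = 945
Δ: 0! 8! 6! / 15! → 1/45045
sum: t=0:+1/20736 = 1/20736
3j²(4 3 7; 0 0 0) = Δ·Π!·Σ² = 35/1287  (sign -1)
sum: t=0:+1/1036800 = 1/1036800
3j²(4 3 7; 2 3 -5) = Δ·Π!·Σ² = 4/195  (sign +1)
combine: 4πI² = 945·35/1287·4/195 = 980/1859
take √, sign -1: I = -0.20481814

-0.204818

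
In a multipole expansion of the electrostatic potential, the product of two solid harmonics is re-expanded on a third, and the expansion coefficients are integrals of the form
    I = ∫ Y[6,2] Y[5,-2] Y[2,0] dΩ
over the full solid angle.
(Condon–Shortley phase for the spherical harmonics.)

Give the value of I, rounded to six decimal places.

l₁+l₂+l₃=13 is odd: 3j(l;000)=0 ⇒ I=0

0.000000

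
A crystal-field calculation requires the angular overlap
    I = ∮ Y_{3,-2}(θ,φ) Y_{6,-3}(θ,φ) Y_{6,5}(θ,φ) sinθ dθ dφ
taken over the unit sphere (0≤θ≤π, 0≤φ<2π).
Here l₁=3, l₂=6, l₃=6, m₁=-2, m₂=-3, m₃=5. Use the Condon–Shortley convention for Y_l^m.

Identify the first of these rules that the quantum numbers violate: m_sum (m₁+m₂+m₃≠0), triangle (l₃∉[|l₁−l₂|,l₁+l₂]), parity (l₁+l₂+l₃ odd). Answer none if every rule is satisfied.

parity

m₁+m₂+m₃ = -2 − 3 + 5 = 0  ✓
triangle: |3−6|=3 ≤ l₃=6 ≤ 3+6=9  ✓
parity: l₁+l₂+l₃ = 15 is odd  ✗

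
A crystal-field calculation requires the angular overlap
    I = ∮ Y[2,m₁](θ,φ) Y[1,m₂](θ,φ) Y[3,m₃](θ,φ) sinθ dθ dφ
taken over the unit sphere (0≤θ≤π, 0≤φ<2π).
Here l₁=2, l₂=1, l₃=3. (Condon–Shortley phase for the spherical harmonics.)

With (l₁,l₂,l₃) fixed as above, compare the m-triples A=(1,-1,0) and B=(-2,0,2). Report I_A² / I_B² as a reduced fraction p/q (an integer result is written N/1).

Same 2,1,3: normalisation and zero-m 3j drop out of the ratio.
A: Δ: 0! 4! 2! / 7! → 1/105; sum: t=0:+1/12 = 1/12; 3j²(2 1 3; 1 -1 0) = Δ·Π!·Σ² = 1/35  (sign -1)
B: Δ: 0! 4! 2! / 7! → 1/105; sum: t=0:+1/24 = 1/24; 3j²(2 1 3; -2 0 2) = Δ·Π!·Σ² = 1/21  (sign -1)
I_A²/I_B² = (1/35)/(1/21) = 3/5

3/5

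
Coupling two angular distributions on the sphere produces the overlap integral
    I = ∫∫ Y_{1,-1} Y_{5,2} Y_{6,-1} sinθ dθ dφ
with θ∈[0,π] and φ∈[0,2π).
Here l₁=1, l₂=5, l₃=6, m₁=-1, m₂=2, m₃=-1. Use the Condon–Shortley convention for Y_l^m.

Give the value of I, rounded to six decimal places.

-0.129207

Checks pass: Σm=0; 12 even; l₃=6∈[4,6].
(2·1+1)(2·5+1)(2·6+1) = 429
Δ: 0! 2! 10! / 13! → 1/858
sum: t=0:+1/14400 = 1/14400
3j²(1 5 6; 0 0 0) = Δ·Π!·Σ² = 6/143  (sign +1)
sum: t=0:+1/60480 = 1/60480
3j²(1 5 6; -1 2 -1) = Δ·Π!·Σ² = 5/429  (sign -1)
combine: 4πI² = 429·6/143·5/429 = 30/143
take √, sign -1: I = -0.12920749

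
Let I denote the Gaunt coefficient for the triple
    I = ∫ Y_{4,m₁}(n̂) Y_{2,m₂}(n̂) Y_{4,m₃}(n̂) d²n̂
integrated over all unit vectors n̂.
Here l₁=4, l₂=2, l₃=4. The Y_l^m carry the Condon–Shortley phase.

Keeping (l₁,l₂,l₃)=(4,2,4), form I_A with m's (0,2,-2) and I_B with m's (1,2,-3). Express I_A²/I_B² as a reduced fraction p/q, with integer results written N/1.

Shared (l₁,l₂,l₃)=(4,2,4): N and (l;000)² cancel in I_A²/I_B².
A: Δ = 2!·6!·2!/11! = 1/13860; Racah Σ t=2..2: t=2:+1/192 = 1/192; ⇒ 3j(4 2 4; 0 2 -2)² = 3/77, sgn +1
B: Δ = 2!·6!·2!/11! = 1/13860; Racah Σ t=2..2: t=2:+1/480 = 1/480; ⇒ 3j(4 2 4; 1 2 -3)² = 3/110, sgn -1
I_A²/I_B² = (3/77)/(3/110) = 10/7

10/7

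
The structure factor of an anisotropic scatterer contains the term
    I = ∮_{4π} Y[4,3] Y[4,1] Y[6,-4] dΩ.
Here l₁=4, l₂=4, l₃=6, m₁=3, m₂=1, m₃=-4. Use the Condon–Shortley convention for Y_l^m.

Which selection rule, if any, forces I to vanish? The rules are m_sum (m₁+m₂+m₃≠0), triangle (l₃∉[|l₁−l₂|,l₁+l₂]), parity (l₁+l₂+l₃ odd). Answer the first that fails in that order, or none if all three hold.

m₁+m₂+m₃ = 3 + 1 − 4 = 0  ✓
triangle: |4−4|=0 ≤ l₃=6 ≤ 4+4=8  ✓
parity: l₁+l₂+l₃ = 14 is even  ✓

none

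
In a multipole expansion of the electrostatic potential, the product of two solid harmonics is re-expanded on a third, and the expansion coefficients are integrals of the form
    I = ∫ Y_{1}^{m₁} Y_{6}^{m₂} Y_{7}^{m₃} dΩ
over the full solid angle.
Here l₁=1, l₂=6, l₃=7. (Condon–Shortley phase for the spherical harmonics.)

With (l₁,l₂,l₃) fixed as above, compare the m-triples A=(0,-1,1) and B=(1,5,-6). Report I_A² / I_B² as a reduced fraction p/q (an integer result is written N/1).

Shared (l₁,l₂,l₃)=(1,6,7): N and (l;000)² cancel in I_A²/I_B².
A: Δ = 0!·2!·12!/15! = 1/1365; Racah Σ t=0..0: t=0:+1/604800 = 1/604800; ⇒ 3j(1 6 7; 0 -1 1)² = 16/455, sgn +1
B: Δ = 0!·2!·12!/15! = 1/1365; Racah Σ t=0..0: t=0:+1/79833600 = 1/79833600; ⇒ 3j(1 6 7; 1 5 -6)² = 2/35, sgn -1
I_A²/I_B² = (16/455)/(2/35) = 8/13

8/13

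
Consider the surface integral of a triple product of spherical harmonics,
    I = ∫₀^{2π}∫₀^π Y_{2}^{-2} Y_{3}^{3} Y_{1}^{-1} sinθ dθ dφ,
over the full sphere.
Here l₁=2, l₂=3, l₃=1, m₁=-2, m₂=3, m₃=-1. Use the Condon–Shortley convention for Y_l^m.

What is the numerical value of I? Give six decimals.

-0.319865

Checks pass: Σm=0; 6 even; l₃=1∈[1,5].
(2·2+1)(2·3+1)(2·1+1) = 105
Δ: 4! 0! 2! / 7! → 1/105
sum: t=2:+1/4 = 1/4
3j²(2 3 1; 0 0 0) = Δ·Π!·Σ² = 3/35  (sign -1)
sum: t=4:+1/48 = 1/48
3j²(2 3 1; -2 3 -1) = Δ·Π!·Σ² = 1/7  (sign +1)
combine: 4πI² = 105·3/35·1/7 = 9/7
take √, sign -1: I = -0.31986543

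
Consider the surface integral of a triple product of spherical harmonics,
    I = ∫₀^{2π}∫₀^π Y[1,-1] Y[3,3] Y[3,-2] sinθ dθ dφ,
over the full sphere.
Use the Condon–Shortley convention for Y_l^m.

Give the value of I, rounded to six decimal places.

0.000000

L=7 odd ⇒ parity kills the (l;000) factor ⇒ I = 0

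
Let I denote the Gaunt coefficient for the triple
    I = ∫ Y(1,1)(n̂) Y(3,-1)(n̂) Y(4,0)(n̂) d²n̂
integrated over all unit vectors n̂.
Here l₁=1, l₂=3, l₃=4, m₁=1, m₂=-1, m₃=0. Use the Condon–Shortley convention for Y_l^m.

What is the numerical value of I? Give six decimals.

0.150786

Rules hold: Σm=0, L=8 even, 2≤4≤4.
N = 3·7·9 = 189
Δ = 0!·2!·6!/9! = 1/252
Racah Σ t=0..0: t=0:+1/36 = 1/36
⇒ 3j(1 3 4; 0 0 0)² = 4/63, sgn +1
Racah Σ t=0..0: t=0:+1/96 = 1/96
⇒ 3j(1 3 4; 1 -1 0)² = 1/42, sgn +1
4πI² = N·(3j₀)²·(3jₘ)² = 2/7
I = +1·√(0.285714/4π) = 0.15078601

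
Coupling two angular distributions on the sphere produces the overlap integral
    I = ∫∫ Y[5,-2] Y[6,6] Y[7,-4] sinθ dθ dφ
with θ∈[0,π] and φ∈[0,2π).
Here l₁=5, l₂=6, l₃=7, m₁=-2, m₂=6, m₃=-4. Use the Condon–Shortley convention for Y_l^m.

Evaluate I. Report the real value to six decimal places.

0.159414

Checks pass: Σm=0; 18 even; l₃=7∈[1,11].
(2·5+1)(2·6+1)(2·7+1) = 2145
Δ: 4! 6! 8! / 19! → 1/174594420
sum: t=0:+1/4147200 t=1:−1/207360 t=2:+1/82944 t=3:−1/207360 t=4:+1/4147200 = 1/345600
3j²(5 6 7; 0 0 0) = Δ·Π!·Σ² = 420/46189  (sign -1)
sum: t=4:+1/34836480 = 1/34836480
3j²(5 6 7; -2 6 -4) = Δ·Π!·Σ² = 275/16796  (sign -1)
combine: 4πI² = 2145·420/46189·275/16796 = 433125/1356277
take √, sign +1: I = 0.15941438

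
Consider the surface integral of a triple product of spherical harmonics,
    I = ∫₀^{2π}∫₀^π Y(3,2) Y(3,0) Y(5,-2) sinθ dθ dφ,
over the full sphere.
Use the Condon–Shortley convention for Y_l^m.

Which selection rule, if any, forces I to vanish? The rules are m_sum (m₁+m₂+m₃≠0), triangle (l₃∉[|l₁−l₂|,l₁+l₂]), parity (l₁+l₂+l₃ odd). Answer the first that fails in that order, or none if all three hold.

parity

m₁+m₂+m₃ = 2 + 0 − 2 = 0  ✓
triangle: |3−3|=0 ≤ l₃=5 ≤ 3+3=6  ✓
parity: l₁+l₂+l₃ = 11 is odd  ✗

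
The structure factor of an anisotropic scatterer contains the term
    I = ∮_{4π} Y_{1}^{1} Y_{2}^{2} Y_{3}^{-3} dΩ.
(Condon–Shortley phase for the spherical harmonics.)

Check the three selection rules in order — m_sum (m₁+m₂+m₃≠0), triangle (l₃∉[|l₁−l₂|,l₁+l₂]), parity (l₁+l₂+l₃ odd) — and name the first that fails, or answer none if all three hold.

none

m₁+m₂+m₃ = 1 + 2 − 3 = 0  ✓
triangle: |1−2|=1 ≤ l₃=3 ≤ 1+2=3  ✓
parity: l₁+l₂+l₃ = 6 is even  ✓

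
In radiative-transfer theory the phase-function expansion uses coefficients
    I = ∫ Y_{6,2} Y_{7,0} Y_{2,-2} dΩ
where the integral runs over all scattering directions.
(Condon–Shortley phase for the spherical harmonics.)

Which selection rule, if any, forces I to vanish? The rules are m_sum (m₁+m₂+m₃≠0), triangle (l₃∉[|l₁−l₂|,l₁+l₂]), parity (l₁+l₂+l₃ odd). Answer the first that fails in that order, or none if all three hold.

parity

Σmᵢ = 0  ✓
l₃∈[|l₁−l₂|,l₁+l₂]=[1,13], have l₃=2  ✓
Σlᵢ = 15 ⇒ odd  ✗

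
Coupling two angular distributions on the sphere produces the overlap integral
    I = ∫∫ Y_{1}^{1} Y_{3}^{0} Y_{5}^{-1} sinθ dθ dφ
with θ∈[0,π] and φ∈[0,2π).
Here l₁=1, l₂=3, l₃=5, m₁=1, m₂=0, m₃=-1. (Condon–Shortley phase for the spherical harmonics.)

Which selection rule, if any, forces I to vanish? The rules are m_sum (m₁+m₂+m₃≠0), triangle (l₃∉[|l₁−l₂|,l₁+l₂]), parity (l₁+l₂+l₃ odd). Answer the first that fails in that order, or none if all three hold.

m₁+m₂+m₃ = 1 + 0 − 1 = 0  ✓
triangle: |1−3|=2 ≤ l₃=5 ≤ 1+3=4  ✗
parity: l₁+l₂+l₃ = 9 is odd

triangle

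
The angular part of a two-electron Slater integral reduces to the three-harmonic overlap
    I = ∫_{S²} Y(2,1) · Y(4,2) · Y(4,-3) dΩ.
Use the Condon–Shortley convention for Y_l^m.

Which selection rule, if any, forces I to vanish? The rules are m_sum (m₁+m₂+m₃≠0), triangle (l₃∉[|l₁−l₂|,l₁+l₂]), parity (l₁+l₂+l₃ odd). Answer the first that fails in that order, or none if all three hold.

none

Σmᵢ = 0  ✓
l₃∈[|l₁−l₂|,l₁+l₂]=[2,6], have l₃=4  ✓
Σlᵢ = 10 ⇒ even  ✓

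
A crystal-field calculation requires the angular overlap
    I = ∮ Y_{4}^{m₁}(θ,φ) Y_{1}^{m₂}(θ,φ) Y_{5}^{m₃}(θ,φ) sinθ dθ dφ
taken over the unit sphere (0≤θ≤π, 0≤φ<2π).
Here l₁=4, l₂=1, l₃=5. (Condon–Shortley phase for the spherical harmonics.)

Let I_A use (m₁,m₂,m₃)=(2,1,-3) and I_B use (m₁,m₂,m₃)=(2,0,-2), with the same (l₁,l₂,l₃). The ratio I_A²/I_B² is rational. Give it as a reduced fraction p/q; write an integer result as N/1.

Same 4,1,5: normalisation and zero-m 3j drop out of the ratio.
A: Δ: 0! 8! 2! / 11! → 1/495; sum: t=0:+1/2880 = 1/2880; 3j²(4 1 5; 2 1 -3) = Δ·Π!·Σ² = 28/495  (sign +1)
B: Δ: 0! 8! 2! / 11! → 1/495; sum: t=0:+1/1440 = 1/1440; 3j²(4 1 5; 2 0 -2) = Δ·Π!·Σ² = 7/165  (sign -1)
I_A²/I_B² = (28/495)/(7/165) = 4/3

4/3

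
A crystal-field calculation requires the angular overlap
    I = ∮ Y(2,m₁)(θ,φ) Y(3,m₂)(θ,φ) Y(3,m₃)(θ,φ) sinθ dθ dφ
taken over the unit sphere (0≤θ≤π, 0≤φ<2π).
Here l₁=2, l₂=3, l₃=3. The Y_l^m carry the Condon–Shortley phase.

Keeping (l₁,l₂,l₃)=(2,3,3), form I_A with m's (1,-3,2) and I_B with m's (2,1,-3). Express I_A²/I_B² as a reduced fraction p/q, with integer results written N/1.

l's match ⇒ only the (l;m) 3-j factors differ between A and B.
A: triangle coeff Δ(2,3,3) = 1/3780; Σ_t [0,0]: t=0:+1/48 = 1/48; (3j)²=5/84 [(2 3 3; 1 -3 2)], sign=-1
B: triangle coeff Δ(2,3,3) = 1/3780; Σ_t [0,0]: t=0:+1/96 = 1/96; (3j)²=1/42 [(2 3 3; 2 1 -3)], sign=+1
I_A²/I_B² = (5/84)/(1/42) = 5/2

5/2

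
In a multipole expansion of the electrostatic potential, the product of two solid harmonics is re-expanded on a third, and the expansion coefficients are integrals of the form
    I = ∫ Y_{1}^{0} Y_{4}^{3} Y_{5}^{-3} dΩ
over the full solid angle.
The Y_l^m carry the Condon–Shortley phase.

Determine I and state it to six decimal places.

-0.196426

Checks pass: Σm=0; 10 even; l₃=5∈[3,5].
(2·1+1)(2·4+1)(2·5+1) = 297
Δ: 0! 2! 8! / 11! → 1/495
sum: t=0:+1/576 = 1/576
3j²(1 4 5; 0 0 0) = Δ·Π!·Σ² = 5/99  (sign -1)
sum: t=0:+1/5040 = 1/5040
3j²(1 4 5; 0 3 -3) = Δ·Π!·Σ² = 16/495  (sign +1)
combine: 4πI² = 297·5/99·16/495 = 16/33
take √, sign -1: I = -0.19642560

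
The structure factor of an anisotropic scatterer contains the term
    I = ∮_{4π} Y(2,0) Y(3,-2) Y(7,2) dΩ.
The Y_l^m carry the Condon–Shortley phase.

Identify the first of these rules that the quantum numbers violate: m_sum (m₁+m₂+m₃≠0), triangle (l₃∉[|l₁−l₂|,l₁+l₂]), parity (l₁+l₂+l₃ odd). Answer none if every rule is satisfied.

triangle

azimuthal sum: 0 − 2 + 2 = 0  ✓
1 ≤ 7 ≤ 5 (triangle on l)  ✗
L = 2 + 3 + 7 = 12 (even)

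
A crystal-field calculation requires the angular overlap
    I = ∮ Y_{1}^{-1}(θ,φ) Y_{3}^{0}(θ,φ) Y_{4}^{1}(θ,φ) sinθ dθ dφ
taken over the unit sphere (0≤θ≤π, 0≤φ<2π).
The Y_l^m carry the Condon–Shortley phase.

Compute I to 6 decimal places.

Checks pass: Σm=0; 8 even; l₃=4∈[2,4].
(2·1+1)(2·3+1)(2·4+1) = 189
Δ: 0! 2! 6! / 9! → 1/252
sum: t=0:+1/36 = 1/36
3j²(1 3 4; 0 0 0) = Δ·Π!·Σ² = 4/63  (sign +1)
sum: t=0:+1/72 = 1/72
3j²(1 3 4; -1 0 1) = Δ·Π!·Σ² = 5/126  (sign -1)
combine: 4πI² = 189·4/63·5/126 = 10/21
take √, sign -1: I = -0.19466390

-0.194664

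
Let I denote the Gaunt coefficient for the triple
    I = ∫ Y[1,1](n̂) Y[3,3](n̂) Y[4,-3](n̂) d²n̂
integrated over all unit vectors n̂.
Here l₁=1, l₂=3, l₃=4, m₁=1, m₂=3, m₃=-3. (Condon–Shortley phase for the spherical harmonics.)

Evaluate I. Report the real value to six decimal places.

0.000000

Σmᵢ = 1 ≠ 0, so the φ-integral vanishes; I = 0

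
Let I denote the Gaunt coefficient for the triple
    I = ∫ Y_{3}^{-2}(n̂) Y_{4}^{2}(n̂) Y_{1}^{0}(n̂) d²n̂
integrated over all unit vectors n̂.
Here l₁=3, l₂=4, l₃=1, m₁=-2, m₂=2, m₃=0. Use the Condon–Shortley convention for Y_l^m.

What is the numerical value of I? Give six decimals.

0.213244

Checks pass: Σm=0; 8 even; l₃=1∈[1,7].
(2·3+1)(2·4+1)(2·1+1) = 189
Δ: 6! 0! 2! / 9! → 1/252
sum: t=3:−1/36 = -1/36
3j²(3 4 1; 0 0 0) = Δ·Π!·Σ² = 4/63  (sign +1)
sum: t=5:−1/120 = -1/120
3j²(3 4 1; -2 2 0) = Δ·Π!·Σ² = 1/21  (sign +1)
combine: 4πI² = 189·4/63·1/21 = 4/7
take √, sign +1: I = 0.21324362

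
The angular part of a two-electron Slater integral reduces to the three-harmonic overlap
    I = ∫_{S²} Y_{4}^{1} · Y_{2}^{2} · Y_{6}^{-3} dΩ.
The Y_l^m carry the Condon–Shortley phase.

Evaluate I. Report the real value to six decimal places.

-0.178526

Checks pass: Σm=0; 12 even; l₃=6∈[2,6].
(2·4+1)(2·2+1)(2·6+1) = 585
Δ: 0! 8! 4! / 13! → 1/6435
sum: t=0:+1/2304 = 1/2304
3j²(4 2 6; 0 0 0) = Δ·Π!·Σ² = 5/143  (sign +1)
sum: t=0:+1/17280 = 1/17280
3j²(4 2 6; 1 2 -3) = Δ·Π!·Σ² = 14/715  (sign -1)
combine: 4πI² = 585·5/143·14/715 = 630/1573
take √, sign -1: I = -0.17852580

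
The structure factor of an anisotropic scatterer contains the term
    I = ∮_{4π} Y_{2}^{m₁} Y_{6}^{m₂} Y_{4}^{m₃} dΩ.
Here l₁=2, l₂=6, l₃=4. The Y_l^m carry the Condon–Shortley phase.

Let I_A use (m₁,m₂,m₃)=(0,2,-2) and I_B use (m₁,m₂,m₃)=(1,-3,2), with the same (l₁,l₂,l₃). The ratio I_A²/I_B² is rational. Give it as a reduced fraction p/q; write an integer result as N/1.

Same 2,6,4: normalisation and zero-m 3j drop out of the ratio.
A: Δ: 4! 0! 8! / 13! → 1/6435; sum: t=2:+1/5760 = 1/5760; 3j²(2 6 4; 0 2 -2) = Δ·Π!·Σ² = 56/2145  (sign +1)
B: Δ: 4! 0! 8! / 13! → 1/6435; sum: t=1:−1/8640 = -1/8640; 3j²(2 6 4; 1 -3 2) = Δ·Π!·Σ² = 28/715  (sign -1)
I_A²/I_B² = (56/2145)/(28/715) = 2/3

2/3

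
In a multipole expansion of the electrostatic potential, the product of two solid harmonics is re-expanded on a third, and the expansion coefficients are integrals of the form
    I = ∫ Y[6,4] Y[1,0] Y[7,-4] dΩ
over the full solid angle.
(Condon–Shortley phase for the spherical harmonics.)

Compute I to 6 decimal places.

Rules hold: Σm=0, L=14 even, 5≤7≤7.
N = 13·3·15 = 585
Δ = 0!·12!·2!/15! = 1/1365
Racah Σ t=0..0: t=0:+1/518400 = 1/518400
⇒ 3j(6 1 7; 0 0 0)² = 7/195, sgn -1
Racah Σ t=0..0: t=0:+1/7257600 = 1/7257600
⇒ 3j(6 1 7; 4 0 -4)² = 11/455, sgn -1
4πI² = N·(3j₀)²·(3jₘ)² = 33/65
I = +1·√(0.507692/4π) = 0.20099968

0.201000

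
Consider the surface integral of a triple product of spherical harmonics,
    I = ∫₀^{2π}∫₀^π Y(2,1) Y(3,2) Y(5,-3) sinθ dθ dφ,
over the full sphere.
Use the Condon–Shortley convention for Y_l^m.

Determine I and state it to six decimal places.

-0.253584

Rules hold: Σm=0, L=10 even, 1≤5≤5.
N = 5·7·11 = 385
Δ = 0!·4!·6!/11! = 1/2310
Racah Σ t=0..0: t=0:+1/144 = 1/144
⇒ 3j(2 3 5; 0 0 0)² = 10/231, sgn -1
Racah Σ t=0..0: t=0:+1/720 = 1/720
⇒ 3j(2 3 5; 1 2 -3)² = 8/165, sgn +1
4πI² = N·(3j₀)²·(3jₘ)² = 80/99
I = -1·√(0.808081/4π) = -0.25358436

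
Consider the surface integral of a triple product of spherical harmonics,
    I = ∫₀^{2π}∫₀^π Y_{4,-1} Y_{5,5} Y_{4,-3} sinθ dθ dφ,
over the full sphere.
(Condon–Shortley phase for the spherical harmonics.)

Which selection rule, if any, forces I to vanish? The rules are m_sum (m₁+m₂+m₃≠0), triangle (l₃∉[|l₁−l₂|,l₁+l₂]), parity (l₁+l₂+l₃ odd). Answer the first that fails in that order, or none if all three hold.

Σmᵢ = 1  ✗
l₃∈[|l₁−l₂|,l₁+l₂]=[1,9], have l₃=4
Σlᵢ = 13 ⇒ odd

m_sum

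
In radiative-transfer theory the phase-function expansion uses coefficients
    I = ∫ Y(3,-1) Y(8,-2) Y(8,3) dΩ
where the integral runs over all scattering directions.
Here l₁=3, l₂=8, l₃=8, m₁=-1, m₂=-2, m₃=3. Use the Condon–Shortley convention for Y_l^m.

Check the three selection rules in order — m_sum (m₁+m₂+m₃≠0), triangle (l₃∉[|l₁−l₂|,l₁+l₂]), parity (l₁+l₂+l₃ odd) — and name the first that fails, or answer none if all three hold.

azimuthal sum: -1 − 2 + 3 = 0  ✓
5 ≤ 8 ≤ 11 (triangle on l)  ✓
L = 3 + 8 + 8 = 19 (odd)  ✗

parity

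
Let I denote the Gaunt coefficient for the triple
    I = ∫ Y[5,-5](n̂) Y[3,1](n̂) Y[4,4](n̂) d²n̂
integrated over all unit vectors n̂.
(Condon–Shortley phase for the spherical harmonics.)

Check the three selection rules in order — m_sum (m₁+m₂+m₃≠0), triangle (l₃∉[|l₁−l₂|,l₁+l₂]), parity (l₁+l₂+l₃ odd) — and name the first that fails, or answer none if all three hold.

none

azimuthal sum: -5 + 1 + 4 = 0  ✓
2 ≤ 4 ≤ 8 (triangle on l)  ✓
L = 5 + 3 + 4 = 12 (even)  ✓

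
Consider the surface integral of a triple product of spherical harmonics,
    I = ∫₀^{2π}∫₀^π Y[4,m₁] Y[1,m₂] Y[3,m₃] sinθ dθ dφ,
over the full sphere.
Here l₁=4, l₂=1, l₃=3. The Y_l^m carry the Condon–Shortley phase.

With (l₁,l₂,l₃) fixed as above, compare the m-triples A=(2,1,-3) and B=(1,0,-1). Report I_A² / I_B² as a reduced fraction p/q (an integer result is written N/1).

1/15

Same 4,1,3: normalisation and zero-m 3j drop out of the ratio.
A: Δ: 2! 6! 0! / 9! → 1/252; sum: t=2:+1/1440 = 1/1440; 3j²(4 1 3; 2 1 -3) = Δ·Π!·Σ² = 1/252  (sign +1)
B: Δ: 2! 6! 0! / 9! → 1/252; sum: t=1:−1/48 = -1/48; 3j²(4 1 3; 1 0 -1) = Δ·Π!·Σ² = 5/84  (sign -1)
I_A²/I_B² = (1/252)/(5/84) = 1/15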